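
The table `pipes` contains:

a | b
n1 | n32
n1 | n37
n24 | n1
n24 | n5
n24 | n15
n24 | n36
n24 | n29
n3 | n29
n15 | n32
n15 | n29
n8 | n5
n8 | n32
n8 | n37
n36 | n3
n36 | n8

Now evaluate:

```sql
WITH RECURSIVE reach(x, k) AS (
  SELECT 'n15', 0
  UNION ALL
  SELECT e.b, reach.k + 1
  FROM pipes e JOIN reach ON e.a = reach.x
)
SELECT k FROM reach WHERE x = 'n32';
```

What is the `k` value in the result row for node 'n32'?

1

Base: (n15, k=0).
Iteration 1: edges from {n15} -> (n29, k=1), (n32, k=1).
Iteration 2: no outgoing edges from {n29,n32}; recursion stops.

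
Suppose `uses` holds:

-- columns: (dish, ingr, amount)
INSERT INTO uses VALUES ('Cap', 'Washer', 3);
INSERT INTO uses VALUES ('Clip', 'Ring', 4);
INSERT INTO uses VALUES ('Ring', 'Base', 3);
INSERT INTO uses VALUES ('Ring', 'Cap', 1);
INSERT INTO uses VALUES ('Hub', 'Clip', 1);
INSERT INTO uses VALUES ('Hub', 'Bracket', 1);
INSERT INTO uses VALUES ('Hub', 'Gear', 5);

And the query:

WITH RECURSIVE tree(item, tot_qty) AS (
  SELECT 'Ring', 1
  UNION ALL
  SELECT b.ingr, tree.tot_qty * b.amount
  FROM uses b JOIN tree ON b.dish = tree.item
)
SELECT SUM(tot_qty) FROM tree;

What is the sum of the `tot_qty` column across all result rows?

Base: (Ring, tot_qty=1).
Iteration 1: components of {Ring} -> Base = 1*3 = 3, Cap = 1*1 = 1.
Iteration 2: components of {Base,Cap} -> Washer = 1*3 = 3.
Iteration 3: no further components; recursion stops.
SUM(tot_qty) = 1 + 1 + 3 + 3 = 8.

8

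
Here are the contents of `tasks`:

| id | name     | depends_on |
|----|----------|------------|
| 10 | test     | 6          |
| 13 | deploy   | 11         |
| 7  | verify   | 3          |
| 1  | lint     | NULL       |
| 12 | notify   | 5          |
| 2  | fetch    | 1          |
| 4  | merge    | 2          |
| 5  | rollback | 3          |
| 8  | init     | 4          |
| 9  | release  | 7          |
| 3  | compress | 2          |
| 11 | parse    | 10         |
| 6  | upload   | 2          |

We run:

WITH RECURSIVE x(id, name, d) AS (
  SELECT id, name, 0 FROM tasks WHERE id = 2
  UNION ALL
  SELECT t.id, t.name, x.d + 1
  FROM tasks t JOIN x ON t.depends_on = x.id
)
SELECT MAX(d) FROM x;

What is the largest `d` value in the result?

4

Base: id=2 (fetch) at d 0.
Iteration 1: rows with depends_on in {2} -> compress (id 3, d 1), merge (id 4, d 1), upload (id 6, d 1).
Iteration 2: rows with depends_on in {3,4,6} -> rollback (id 5, d 2), verify (id 7, d 2), init (id 8, d 2), test (id 10, d 2).
Iteration 3: rows with depends_on in {5,7,8,10} -> release (id 9, d 3), parse (id 11, d 3), notify (id 12, d 3).
Iteration 4: rows with depends_on in {9,11,12} -> deploy (id 13, d 4).
Iteration 5: no rows with depends_on in {13}; recursion stops.
d values: 0, 1, 1, 1, 2, 2, 2, 2, 3, 3, 3, 4; the maximum is 4.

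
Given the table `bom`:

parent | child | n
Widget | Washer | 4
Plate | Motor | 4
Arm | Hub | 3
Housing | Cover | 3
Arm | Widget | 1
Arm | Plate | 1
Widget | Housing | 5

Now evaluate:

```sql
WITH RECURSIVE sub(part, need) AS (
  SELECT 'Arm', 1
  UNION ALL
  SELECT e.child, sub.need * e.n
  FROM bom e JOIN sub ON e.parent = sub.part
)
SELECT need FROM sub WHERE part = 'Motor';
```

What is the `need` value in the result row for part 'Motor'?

4

Base: (Arm, need=1).
Iteration 1: components of {Arm} -> Hub = 1*3 = 3, Plate = 1*1 = 1, Widget = 1*1 = 1.
Iteration 2: components of {Hub,Plate,Widget} -> Housing = 1*5 = 5, Motor = 1*4 = 4, Washer = 1*4 = 4.
Iteration 3: components of {Housing,Motor,Washer} -> Cover = 5*3 = 15.
Iteration 4: no further components; recursion stops.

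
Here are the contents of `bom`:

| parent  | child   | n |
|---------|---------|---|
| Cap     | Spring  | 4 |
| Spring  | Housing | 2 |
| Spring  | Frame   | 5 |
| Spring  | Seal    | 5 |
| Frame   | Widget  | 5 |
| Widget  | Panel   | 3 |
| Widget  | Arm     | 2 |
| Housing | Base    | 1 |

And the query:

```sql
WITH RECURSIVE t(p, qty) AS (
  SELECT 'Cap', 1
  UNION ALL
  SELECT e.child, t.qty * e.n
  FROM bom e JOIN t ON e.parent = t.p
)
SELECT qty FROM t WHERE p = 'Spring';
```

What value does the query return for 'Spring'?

4

Base: (Cap, qty=1).
Iteration 1: components of {Cap} -> Spring = 1*4 = 4.
Iteration 2: components of {Spring} -> Frame = 4*5 = 20, Housing = 4*2 = 8, Seal = 4*5 = 20.
Iteration 3: components of {Frame,Housing,Seal} -> Base = 8*1 = 8, Widget = 20*5 = 100.
Iteration 4: components of {Base,Widget} -> Arm = 100*2 = 200, Panel = 100*3 = 300.
Iteration 5: no further components; recursion stops.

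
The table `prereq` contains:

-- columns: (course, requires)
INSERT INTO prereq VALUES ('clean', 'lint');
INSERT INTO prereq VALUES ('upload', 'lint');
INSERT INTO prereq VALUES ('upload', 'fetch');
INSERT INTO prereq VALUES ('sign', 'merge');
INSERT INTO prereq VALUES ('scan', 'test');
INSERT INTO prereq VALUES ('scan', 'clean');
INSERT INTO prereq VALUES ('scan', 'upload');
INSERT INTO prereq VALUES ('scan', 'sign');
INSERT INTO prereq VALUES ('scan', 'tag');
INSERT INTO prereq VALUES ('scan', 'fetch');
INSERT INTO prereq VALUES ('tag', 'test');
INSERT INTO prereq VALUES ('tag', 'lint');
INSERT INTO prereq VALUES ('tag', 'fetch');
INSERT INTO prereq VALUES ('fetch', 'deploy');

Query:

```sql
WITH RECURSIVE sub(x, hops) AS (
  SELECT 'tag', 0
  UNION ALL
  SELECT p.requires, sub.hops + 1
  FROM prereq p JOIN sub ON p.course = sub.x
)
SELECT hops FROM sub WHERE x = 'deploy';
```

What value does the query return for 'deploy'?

2

Base: (tag, hops=0).
Iteration 1: edges from {tag} -> (fetch, hops=1), (lint, hops=1), (test, hops=1).
Iteration 2: edges from {fetch,lint,test} -> (deploy, hops=2).
Iteration 3: no outgoing edges from {deploy}; recursion stops.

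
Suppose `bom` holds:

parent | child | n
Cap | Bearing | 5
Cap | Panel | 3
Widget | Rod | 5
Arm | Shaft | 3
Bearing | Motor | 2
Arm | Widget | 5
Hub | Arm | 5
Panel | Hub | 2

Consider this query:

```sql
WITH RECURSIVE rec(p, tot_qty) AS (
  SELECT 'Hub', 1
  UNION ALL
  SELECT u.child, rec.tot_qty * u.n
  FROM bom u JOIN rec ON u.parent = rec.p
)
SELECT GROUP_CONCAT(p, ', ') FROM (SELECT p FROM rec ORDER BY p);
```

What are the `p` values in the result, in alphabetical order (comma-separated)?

Base: (Hub, tot_qty=1).
Iteration 1: components of {Hub} -> Arm = 1*5 = 5.
Iteration 2: components of {Arm} -> Shaft = 5*3 = 15, Widget = 5*5 = 25.
Iteration 3: components of {Shaft,Widget} -> Rod = 25*5 = 125.
Iteration 4: no further components; recursion stops.

Arm, Hub, Rod, Shaft, Widget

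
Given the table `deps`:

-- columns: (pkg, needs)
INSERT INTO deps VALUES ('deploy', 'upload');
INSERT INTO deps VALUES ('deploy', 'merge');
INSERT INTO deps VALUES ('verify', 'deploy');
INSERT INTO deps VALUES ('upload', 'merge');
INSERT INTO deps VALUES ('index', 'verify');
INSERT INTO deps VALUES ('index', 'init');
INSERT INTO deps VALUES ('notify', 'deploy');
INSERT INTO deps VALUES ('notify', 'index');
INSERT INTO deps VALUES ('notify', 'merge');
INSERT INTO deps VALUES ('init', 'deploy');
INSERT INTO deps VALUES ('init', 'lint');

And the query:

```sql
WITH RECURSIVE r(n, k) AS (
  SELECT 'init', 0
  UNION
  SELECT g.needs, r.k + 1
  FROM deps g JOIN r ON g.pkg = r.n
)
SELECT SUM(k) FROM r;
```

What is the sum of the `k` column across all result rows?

9

Base: (init, k=0).
Iteration 1: edges from {init} -> (deploy, k=1), (lint, k=1).
Iteration 2: edges from {deploy,lint} -> (merge, k=2), (upload, k=2).
Iteration 3: edges from {merge,upload} -> (merge, k=3).
Iteration 4: no outgoing edges from {merge}; recursion stops.
SUM(k) = 0 + 1 + 1 + 2 + 2 + 3 = 9.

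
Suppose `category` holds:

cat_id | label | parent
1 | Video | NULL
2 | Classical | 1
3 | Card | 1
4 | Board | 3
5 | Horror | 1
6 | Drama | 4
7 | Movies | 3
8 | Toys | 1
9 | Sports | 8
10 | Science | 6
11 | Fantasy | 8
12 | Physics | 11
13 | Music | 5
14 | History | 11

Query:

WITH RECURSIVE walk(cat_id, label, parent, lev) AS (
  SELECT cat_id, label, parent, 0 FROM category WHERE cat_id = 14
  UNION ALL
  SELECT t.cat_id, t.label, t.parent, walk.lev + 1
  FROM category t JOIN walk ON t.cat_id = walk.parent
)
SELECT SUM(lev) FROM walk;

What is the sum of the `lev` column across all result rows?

6

Base: cat_id=14 (History), parent=11, lev 0.
Iteration 1: join on cat_id=11 -> Fantasy (id 11, parent=8, lev 1).
Iteration 2: join on cat_id=8 -> Toys (id 8, parent=1, lev 2).
Iteration 3: join on cat_id=1 -> Video (id 1, parent=NULL, lev 3).
Iteration 4: parent is NULL; no match; recursion stops.
SUM(lev) = 0 + 1 + 2 + 3 = 6.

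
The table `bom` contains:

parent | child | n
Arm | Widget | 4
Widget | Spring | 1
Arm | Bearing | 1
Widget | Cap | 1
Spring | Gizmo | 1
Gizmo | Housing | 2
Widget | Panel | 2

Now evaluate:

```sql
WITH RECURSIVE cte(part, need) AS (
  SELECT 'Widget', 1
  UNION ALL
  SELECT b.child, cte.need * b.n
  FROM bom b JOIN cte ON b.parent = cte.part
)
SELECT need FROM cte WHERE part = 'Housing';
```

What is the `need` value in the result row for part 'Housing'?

Base: (Widget, need=1).
Iteration 1: components of {Widget} -> Cap = 1*1 = 1, Panel = 1*2 = 2, Spring = 1*1 = 1.
Iteration 2: components of {Cap,Panel,Spring} -> Gizmo = 1*1 = 1.
Iteration 3: components of {Gizmo} -> Housing = 1*2 = 2.
Iteration 4: no further components; recursion stops.

2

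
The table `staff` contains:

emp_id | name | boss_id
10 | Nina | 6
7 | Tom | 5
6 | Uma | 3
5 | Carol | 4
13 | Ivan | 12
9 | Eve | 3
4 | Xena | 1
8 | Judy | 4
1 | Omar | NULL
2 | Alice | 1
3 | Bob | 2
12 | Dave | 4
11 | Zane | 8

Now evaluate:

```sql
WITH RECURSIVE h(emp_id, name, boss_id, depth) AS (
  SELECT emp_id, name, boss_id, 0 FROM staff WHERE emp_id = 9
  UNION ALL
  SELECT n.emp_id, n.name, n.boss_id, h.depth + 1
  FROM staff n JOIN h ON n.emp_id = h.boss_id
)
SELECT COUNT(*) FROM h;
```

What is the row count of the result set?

Base: emp_id=9 (Eve), boss_id=3, depth 0.
Iteration 1: join on emp_id=3 -> Bob (id 3, boss_id=2, depth 1).
Iteration 2: join on emp_id=2 -> Alice (id 2, boss_id=1, depth 2).
Iteration 3: join on emp_id=1 -> Omar (id 1, boss_id=NULL, depth 3).
Iteration 4: boss_id is NULL; no match; recursion stops.
Total rows emitted: 4.

4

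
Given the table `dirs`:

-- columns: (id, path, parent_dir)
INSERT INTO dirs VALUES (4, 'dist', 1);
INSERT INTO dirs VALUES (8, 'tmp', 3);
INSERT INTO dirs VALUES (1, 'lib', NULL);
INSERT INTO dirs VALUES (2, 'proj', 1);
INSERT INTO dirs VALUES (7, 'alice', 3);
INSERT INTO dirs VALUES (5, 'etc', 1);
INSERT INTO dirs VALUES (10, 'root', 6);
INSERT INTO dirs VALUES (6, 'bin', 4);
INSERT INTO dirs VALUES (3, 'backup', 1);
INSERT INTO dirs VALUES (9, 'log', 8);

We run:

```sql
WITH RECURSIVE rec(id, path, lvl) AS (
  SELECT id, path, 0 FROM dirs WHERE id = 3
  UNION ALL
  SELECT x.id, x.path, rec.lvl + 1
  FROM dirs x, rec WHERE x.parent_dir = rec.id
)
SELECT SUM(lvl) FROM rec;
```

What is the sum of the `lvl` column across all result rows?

Base: id=3 (backup) at lvl 0.
Iteration 1: rows with parent_dir in {3} -> alice (id 7, lvl 1), tmp (id 8, lvl 1).
Iteration 2: rows with parent_dir in {7,8} -> log (id 9, lvl 2).
Iteration 3: no rows with parent_dir in {9}; recursion stops.
SUM(lvl) = 0 + 1 + 1 + 2 = 4.

4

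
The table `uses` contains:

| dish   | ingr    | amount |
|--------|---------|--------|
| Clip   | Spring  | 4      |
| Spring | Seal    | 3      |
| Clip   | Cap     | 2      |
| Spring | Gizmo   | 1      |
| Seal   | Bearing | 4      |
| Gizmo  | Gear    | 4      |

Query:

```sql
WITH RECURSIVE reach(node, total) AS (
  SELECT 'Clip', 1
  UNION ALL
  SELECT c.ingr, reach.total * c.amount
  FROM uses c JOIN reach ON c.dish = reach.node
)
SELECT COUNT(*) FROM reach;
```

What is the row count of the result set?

7

Base: (Clip, total=1).
Iteration 1: components of {Clip} -> Cap = 1*2 = 2, Spring = 1*4 = 4.
Iteration 2: components of {Cap,Spring} -> Gizmo = 4*1 = 4, Seal = 4*3 = 12.
Iteration 3: components of {Gizmo,Seal} -> Bearing = 12*4 = 48, Gear = 4*4 = 16.
Iteration 4: no further components; recursion stops.
Total rows emitted: 7.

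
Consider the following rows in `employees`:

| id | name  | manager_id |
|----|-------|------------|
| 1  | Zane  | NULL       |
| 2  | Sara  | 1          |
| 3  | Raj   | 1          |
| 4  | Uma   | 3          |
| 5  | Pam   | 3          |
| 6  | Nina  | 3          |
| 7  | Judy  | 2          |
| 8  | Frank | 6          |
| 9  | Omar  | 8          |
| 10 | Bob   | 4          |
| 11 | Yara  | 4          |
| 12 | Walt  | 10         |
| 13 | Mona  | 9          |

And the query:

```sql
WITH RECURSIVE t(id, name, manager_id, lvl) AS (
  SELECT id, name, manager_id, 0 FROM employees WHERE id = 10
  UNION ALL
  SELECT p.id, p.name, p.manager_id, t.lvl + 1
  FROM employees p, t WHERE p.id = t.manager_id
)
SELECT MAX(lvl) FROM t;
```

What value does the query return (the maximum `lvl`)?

3

Base: id=10 (Bob), manager_id=4, lvl 0.
Iteration 1: join on id=4 -> Uma (id 4, manager_id=3, lvl 1).
Iteration 2: join on id=3 -> Raj (id 3, manager_id=1, lvl 2).
Iteration 3: join on id=1 -> Zane (id 1, manager_id=NULL, lvl 3).
Iteration 4: manager_id is NULL; no match; recursion stops.
lvl values: 0, 1, 2, 3; the maximum is 3.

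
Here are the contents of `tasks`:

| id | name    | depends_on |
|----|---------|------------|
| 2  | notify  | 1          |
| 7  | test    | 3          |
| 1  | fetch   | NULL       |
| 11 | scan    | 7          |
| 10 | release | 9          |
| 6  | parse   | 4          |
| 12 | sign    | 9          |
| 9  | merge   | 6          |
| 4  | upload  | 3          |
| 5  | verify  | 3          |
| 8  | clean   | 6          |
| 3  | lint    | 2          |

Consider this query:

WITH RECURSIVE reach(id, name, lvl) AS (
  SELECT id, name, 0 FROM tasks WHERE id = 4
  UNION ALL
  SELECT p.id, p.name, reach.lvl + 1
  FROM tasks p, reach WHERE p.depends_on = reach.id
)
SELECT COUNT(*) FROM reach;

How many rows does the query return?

6

Base: id=4 (upload) at lvl 0.
Iteration 1: rows with depends_on in {4} -> parse (id 6, lvl 1).
Iteration 2: rows with depends_on in {6} -> clean (id 8, lvl 2), merge (id 9, lvl 2).
Iteration 3: rows with depends_on in {8,9} -> release (id 10, lvl 3), sign (id 12, lvl 3).
Iteration 4: no rows with depends_on in {10,12}; recursion stops.
Total rows emitted: 6.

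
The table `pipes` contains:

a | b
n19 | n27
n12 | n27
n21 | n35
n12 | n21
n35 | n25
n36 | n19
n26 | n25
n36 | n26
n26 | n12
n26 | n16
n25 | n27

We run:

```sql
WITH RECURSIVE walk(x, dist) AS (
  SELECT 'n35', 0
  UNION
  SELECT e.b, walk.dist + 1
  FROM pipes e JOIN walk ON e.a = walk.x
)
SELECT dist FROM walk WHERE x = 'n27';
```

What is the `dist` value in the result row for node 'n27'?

2

Base: (n35, dist=0).
Iteration 1: edges from {n35} -> (n25, dist=1).
Iteration 2: edges from {n25} -> (n27, dist=2).
Iteration 3: no outgoing edges from {n27}; recursion stops.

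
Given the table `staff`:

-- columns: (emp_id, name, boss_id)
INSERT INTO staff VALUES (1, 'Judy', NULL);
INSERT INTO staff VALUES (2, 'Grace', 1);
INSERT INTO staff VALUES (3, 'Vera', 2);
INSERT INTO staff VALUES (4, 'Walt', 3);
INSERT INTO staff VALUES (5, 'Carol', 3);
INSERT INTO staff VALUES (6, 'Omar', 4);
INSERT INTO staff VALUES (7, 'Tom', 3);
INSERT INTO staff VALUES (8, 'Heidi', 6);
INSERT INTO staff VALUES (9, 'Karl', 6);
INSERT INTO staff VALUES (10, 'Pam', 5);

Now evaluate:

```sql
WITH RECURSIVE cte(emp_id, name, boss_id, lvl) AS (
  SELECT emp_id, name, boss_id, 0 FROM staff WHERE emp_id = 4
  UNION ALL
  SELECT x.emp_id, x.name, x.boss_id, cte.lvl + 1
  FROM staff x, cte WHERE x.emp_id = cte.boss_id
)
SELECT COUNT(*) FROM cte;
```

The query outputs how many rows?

Base: emp_id=4 (Walt), boss_id=3, lvl 0.
Iteration 1: join on emp_id=3 -> Vera (id 3, boss_id=2, lvl 1).
Iteration 2: join on emp_id=2 -> Grace (id 2, boss_id=1, lvl 2).
Iteration 3: join on emp_id=1 -> Judy (id 1, boss_id=NULL, lvl 3).
Iteration 4: boss_id is NULL; no match; recursion stops.
Total rows emitted: 4.

4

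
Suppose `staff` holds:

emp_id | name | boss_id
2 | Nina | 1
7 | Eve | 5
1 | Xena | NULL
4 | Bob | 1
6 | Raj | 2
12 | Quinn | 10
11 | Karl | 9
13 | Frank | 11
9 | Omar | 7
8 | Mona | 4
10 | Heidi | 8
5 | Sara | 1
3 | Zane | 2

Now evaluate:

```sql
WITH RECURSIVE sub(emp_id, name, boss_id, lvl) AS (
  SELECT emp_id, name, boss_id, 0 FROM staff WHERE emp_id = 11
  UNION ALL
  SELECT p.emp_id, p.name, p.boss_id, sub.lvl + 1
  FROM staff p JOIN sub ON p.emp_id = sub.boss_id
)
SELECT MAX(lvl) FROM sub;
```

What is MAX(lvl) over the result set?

4

Base: emp_id=11 (Karl), boss_id=9, lvl 0.
Iteration 1: join on emp_id=9 -> Omar (id 9, boss_id=7, lvl 1).
Iteration 2: join on emp_id=7 -> Eve (id 7, boss_id=5, lvl 2).
Iteration 3: join on emp_id=5 -> Sara (id 5, boss_id=1, lvl 3).
Iteration 4: join on emp_id=1 -> Xena (id 1, boss_id=NULL, lvl 4).
Iteration 5: boss_id is NULL; no match; recursion stops.
lvl values: 0, 1, 2, 3, 4; the maximum is 4.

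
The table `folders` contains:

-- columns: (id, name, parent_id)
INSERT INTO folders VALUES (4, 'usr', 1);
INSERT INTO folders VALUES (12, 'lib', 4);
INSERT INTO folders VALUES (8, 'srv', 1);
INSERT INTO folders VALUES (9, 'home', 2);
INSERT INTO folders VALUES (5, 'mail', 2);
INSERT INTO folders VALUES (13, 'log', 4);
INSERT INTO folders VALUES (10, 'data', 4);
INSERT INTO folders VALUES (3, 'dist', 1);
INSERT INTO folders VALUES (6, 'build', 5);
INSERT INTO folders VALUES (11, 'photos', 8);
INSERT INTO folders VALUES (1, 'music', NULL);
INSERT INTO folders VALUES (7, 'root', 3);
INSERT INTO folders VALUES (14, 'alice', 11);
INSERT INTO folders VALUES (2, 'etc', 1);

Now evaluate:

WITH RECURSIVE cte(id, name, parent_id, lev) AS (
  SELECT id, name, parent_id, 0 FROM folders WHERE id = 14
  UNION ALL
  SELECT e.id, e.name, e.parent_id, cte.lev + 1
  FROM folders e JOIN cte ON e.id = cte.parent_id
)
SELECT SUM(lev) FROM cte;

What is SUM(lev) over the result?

6

Base: id=14 (alice), parent_id=11, lev 0.
Iteration 1: join on id=11 -> photos (id 11, parent_id=8, lev 1).
Iteration 2: join on id=8 -> srv (id 8, parent_id=1, lev 2).
Iteration 3: join on id=1 -> music (id 1, parent_id=NULL, lev 3).
Iteration 4: parent_id is NULL; no match; recursion stops.
SUM(lev) = 0 + 1 + 2 + 3 = 6.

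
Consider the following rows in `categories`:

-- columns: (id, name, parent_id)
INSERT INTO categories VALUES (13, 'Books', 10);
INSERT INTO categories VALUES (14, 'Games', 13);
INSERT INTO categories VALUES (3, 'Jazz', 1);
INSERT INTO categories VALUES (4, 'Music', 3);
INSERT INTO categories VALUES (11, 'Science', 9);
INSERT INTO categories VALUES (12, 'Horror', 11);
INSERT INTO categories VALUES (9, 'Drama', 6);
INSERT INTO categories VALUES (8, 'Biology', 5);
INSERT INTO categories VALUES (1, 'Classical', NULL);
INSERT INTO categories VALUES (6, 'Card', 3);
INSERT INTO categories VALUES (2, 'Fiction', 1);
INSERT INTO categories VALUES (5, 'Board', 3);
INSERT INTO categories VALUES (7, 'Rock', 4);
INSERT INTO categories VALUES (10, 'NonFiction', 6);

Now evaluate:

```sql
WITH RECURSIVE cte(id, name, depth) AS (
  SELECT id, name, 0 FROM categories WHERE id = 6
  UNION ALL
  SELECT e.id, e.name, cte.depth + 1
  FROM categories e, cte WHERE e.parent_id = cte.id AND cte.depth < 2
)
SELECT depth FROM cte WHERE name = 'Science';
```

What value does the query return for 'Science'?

2

Base: id=6 (Card) at depth 0.
Iteration 1: rows with parent_id in {6} -> Drama (id 9, depth 1), NonFiction (id 10, depth 1).
Iteration 2: rows with parent_id in {9,10} -> Science (id 11, depth 2), Books (id 13, depth 2).
Iteration 3: depth < 2 fails for all current rows; recursion stops.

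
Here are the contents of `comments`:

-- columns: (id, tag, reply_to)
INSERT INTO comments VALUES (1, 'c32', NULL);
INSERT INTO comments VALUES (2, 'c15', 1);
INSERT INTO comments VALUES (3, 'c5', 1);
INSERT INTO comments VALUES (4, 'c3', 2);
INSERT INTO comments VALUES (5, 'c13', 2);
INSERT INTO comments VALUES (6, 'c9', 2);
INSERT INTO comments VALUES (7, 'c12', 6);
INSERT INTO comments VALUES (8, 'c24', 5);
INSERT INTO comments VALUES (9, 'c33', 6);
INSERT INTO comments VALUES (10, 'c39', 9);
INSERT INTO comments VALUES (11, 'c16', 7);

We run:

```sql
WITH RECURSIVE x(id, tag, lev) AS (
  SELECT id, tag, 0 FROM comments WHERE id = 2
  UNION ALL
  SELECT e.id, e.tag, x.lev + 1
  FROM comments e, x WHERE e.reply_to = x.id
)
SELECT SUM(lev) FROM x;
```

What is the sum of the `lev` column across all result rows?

Base: id=2 (c15) at lev 0.
Iteration 1: rows with reply_to in {2} -> c3 (id 4, lev 1), c13 (id 5, lev 1), c9 (id 6, lev 1).
Iteration 2: rows with reply_to in {4,5,6} -> c12 (id 7, lev 2), c24 (id 8, lev 2), c33 (id 9, lev 2).
Iteration 3: rows with reply_to in {7,8,9} -> c39 (id 10, lev 3), c16 (id 11, lev 3).
Iteration 4: no rows with reply_to in {10,11}; recursion stops.
SUM(lev) = 0 + 1 + 1 + 1 + 2 + 2 + 2 + 3 + 3 = 15.

15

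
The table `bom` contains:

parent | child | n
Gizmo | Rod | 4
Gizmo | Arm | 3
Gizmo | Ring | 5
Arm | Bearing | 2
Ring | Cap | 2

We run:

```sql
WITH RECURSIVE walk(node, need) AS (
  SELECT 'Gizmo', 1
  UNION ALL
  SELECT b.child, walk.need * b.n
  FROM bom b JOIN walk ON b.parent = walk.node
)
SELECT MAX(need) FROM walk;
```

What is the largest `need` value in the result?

Base: (Gizmo, need=1).
Iteration 1: components of {Gizmo} -> Arm = 1*3 = 3, Ring = 1*5 = 5, Rod = 1*4 = 4.
Iteration 2: components of {Arm,Ring,Rod} -> Bearing = 3*2 = 6, Cap = 5*2 = 10.
Iteration 3: no further components; recursion stops.
need values: 1, 4, 3, 5, 6, 10; the maximum is 10.

10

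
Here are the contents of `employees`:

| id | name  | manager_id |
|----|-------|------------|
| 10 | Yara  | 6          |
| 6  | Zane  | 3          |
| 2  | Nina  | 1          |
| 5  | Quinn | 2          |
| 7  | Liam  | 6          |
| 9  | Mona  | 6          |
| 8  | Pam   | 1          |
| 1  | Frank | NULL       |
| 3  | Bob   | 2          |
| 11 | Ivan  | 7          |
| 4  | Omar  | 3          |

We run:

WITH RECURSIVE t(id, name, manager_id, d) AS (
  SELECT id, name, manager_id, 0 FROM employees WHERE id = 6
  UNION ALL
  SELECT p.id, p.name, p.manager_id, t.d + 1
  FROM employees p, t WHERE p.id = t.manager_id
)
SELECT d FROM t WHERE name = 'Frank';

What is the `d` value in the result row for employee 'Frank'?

3

Base: id=6 (Zane), manager_id=3, d 0.
Iteration 1: join on id=3 -> Bob (id 3, manager_id=2, d 1).
Iteration 2: join on id=2 -> Nina (id 2, manager_id=1, d 2).
Iteration 3: join on id=1 -> Frank (id 1, manager_id=NULL, d 3).
Iteration 4: manager_id is NULL; no match; recursion stops.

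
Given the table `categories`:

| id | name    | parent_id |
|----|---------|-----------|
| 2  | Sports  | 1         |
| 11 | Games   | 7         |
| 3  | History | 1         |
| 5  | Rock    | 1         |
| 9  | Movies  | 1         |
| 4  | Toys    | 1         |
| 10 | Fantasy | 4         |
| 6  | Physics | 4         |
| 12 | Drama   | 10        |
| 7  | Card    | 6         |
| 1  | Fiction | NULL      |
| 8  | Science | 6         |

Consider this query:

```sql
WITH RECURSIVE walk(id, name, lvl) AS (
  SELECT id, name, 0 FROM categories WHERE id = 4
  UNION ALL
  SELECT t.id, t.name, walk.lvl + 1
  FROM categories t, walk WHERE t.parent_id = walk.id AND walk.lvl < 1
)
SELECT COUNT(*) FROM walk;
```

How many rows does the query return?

Base: id=4 (Toys) at lvl 0.
Iteration 1: rows with parent_id in {4} -> Physics (id 6, lvl 1), Fantasy (id 10, lvl 1).
Iteration 2: lvl < 1 fails for all current rows; recursion stops.
Total rows emitted: 3.

3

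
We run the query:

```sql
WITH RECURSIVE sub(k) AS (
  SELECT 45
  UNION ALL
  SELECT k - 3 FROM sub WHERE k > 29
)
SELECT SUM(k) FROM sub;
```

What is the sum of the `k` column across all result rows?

Base: k=45.
Iteration 1: 45 > 29 holds -> k = 45 - 3 = 42.
Iteration 2: 42 > 29 holds -> k = 42 - 3 = 39.
Iteration 3: 39 > 29 holds -> k = 39 - 3 = 36.
Iteration 4: 36 > 29 holds -> k = 36 - 3 = 33.
Iteration 5: 33 > 29 holds -> k = 33 - 3 = 30.
Iteration 6: 30 > 29 holds -> k = 30 - 3 = 27.
Iteration 7: 27 > 29 fails; recursion stops.
SUM(k) = 45 + 42 + 39 + 36 + 33 + 30 + 27 = 252.

252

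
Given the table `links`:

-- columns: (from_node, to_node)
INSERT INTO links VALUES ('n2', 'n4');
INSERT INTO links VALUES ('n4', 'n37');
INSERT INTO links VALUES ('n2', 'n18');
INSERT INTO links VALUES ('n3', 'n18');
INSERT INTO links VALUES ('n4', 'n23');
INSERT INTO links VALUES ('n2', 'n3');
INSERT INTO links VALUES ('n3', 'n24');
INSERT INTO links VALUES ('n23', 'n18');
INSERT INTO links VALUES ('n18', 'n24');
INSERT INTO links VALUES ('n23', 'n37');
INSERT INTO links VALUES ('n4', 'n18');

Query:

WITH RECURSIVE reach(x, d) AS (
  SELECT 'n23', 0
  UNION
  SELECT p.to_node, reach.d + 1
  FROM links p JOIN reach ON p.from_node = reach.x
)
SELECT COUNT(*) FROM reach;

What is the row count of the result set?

Base: (n23, d=0).
Iteration 1: edges from {n23} -> (n18, d=1), (n37, d=1).
Iteration 2: edges from {n18,n37} -> (n24, d=2).
Iteration 3: no outgoing edges from {n24}; recursion stops.
Total rows emitted: 4.

4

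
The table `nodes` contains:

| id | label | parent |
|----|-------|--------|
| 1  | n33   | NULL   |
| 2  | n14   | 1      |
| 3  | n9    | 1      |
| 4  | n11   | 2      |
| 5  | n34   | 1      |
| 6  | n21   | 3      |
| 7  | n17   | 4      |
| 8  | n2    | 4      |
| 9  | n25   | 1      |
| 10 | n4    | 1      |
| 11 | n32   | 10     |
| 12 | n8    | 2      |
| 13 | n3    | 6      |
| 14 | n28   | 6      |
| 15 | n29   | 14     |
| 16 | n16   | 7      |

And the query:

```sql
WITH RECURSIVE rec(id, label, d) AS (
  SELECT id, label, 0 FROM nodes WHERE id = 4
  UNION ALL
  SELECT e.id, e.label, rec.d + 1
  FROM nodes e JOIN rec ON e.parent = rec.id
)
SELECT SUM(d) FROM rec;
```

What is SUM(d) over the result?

Base: id=4 (n11) at d 0.
Iteration 1: rows with parent in {4} -> n17 (id 7, d 1), n2 (id 8, d 1).
Iteration 2: rows with parent in {7,8} -> n16 (id 16, d 2).
Iteration 3: no rows with parent in {16}; recursion stops.
SUM(d) = 0 + 1 + 1 + 2 = 4.

4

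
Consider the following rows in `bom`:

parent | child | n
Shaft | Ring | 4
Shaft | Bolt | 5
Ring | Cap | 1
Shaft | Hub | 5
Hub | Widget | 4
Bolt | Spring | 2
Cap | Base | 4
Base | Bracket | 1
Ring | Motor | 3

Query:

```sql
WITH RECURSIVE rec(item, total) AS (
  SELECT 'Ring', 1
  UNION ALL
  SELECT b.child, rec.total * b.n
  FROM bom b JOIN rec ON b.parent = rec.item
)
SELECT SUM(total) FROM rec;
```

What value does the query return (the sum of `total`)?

13

Base: (Ring, total=1).
Iteration 1: components of {Ring} -> Cap = 1*1 = 1, Motor = 1*3 = 3.
Iteration 2: components of {Cap,Motor} -> Base = 1*4 = 4.
Iteration 3: components of {Base} -> Bracket = 4*1 = 4.
Iteration 4: no further components; recursion stops.
SUM(total) = 1 + 1 + 3 + 4 + 4 = 13.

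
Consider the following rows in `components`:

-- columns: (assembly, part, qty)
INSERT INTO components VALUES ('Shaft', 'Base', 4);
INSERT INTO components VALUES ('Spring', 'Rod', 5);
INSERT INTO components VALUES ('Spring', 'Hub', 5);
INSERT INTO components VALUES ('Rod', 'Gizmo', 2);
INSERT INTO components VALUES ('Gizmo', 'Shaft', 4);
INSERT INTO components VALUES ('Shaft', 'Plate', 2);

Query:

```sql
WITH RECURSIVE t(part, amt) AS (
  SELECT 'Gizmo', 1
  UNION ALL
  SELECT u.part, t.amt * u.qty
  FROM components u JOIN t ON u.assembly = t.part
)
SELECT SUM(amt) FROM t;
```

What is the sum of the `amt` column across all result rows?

29

Base: (Gizmo, amt=1).
Iteration 1: components of {Gizmo} -> Shaft = 1*4 = 4.
Iteration 2: components of {Shaft} -> Base = 4*4 = 16, Plate = 4*2 = 8.
Iteration 3: no further components; recursion stops.
SUM(amt) = 1 + 4 + 16 + 8 = 29.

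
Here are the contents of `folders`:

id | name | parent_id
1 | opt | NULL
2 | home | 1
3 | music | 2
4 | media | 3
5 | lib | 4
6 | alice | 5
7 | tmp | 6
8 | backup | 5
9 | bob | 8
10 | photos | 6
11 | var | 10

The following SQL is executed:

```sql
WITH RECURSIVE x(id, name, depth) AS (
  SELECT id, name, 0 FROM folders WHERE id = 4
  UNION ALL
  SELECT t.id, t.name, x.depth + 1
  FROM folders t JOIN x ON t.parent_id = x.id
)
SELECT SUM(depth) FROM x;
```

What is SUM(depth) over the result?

Base: id=4 (media) at depth 0.
Iteration 1: rows with parent_id in {4} -> lib (id 5, depth 1).
Iteration 2: rows with parent_id in {5} -> alice (id 6, depth 2), backup (id 8, depth 2).
Iteration 3: rows with parent_id in {6,8} -> tmp (id 7, depth 3), bob (id 9, depth 3), photos (id 10, depth 3).
Iteration 4: rows with parent_id in {7,9,10} -> var (id 11, depth 4).
Iteration 5: no rows with parent_id in {11}; recursion stops.
SUM(depth) = 0 + 1 + 2 + 2 + 3 + 3 + 3 + 4 = 18.

18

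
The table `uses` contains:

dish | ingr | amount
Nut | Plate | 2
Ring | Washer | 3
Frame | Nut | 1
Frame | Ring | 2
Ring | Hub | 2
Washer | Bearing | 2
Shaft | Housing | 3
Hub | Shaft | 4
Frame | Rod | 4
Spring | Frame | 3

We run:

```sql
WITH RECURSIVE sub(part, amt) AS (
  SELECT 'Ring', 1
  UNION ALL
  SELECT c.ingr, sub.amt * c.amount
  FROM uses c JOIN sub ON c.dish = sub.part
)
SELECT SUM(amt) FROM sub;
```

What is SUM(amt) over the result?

44

Base: (Ring, amt=1).
Iteration 1: components of {Ring} -> Hub = 1*2 = 2, Washer = 1*3 = 3.
Iteration 2: components of {Hub,Washer} -> Bearing = 3*2 = 6, Shaft = 2*4 = 8.
Iteration 3: components of {Bearing,Shaft} -> Housing = 8*3 = 24.
Iteration 4: no further components; recursion stops.
SUM(amt) = 1 + 3 + 2 + 6 + 8 + 24 = 44.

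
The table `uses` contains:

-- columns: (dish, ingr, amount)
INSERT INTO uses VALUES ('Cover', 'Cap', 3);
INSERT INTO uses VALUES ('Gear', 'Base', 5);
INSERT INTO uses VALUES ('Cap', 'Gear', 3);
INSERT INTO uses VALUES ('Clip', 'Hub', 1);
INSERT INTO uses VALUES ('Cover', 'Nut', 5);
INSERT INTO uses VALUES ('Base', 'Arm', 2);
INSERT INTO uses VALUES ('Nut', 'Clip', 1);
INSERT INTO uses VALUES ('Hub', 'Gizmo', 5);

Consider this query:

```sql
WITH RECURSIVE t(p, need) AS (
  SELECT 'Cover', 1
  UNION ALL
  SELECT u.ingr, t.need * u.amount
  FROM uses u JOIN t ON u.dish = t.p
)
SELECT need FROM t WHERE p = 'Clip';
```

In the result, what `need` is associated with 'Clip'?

Base: (Cover, need=1).
Iteration 1: components of {Cover} -> Cap = 1*3 = 3, Nut = 1*5 = 5.
Iteration 2: components of {Cap,Nut} -> Clip = 5*1 = 5, Gear = 3*3 = 9.
Iteration 3: components of {Clip,Gear} -> Base = 9*5 = 45, Hub = 5*1 = 5.
Iteration 4: components of {Base,Hub} -> Arm = 45*2 = 90, Gizmo = 5*5 = 25.
Iteration 5: no further components; recursion stops.

5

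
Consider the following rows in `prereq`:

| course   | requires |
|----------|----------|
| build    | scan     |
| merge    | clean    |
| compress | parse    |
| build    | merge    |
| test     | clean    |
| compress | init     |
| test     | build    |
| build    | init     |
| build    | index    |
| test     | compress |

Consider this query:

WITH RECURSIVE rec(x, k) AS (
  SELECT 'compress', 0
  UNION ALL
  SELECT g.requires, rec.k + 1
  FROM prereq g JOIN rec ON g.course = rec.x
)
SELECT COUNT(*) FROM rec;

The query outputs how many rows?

3

Base: (compress, k=0).
Iteration 1: edges from {compress} -> (init, k=1), (parse, k=1).
Iteration 2: no outgoing edges from {init,parse}; recursion stops.
Total rows emitted: 3.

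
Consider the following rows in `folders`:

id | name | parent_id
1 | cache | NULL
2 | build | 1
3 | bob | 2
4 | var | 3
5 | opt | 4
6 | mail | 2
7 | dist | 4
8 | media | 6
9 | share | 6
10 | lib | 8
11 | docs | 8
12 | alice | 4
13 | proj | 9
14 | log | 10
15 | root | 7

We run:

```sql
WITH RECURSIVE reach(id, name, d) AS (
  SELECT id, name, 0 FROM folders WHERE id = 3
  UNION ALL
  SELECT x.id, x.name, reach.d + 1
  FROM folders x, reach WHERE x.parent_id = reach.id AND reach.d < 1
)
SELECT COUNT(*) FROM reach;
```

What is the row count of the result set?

Base: id=3 (bob) at d 0.
Iteration 1: rows with parent_id in {3} -> var (id 4, d 1).
Iteration 2: d < 1 fails for all current rows; recursion stops.
Total rows emitted: 2.

2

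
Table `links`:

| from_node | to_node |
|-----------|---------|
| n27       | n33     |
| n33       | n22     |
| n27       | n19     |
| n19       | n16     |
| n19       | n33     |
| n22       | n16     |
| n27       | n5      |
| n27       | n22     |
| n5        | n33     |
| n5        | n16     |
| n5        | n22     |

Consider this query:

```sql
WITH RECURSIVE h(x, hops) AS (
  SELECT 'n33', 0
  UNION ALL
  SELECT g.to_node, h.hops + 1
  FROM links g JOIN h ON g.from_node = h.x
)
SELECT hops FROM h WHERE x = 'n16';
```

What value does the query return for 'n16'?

Base: (n33, hops=0).
Iteration 1: edges from {n33} -> (n22, hops=1).
Iteration 2: edges from {n22} -> (n16, hops=2).
Iteration 3: no outgoing edges from {n16}; recursion stops.

2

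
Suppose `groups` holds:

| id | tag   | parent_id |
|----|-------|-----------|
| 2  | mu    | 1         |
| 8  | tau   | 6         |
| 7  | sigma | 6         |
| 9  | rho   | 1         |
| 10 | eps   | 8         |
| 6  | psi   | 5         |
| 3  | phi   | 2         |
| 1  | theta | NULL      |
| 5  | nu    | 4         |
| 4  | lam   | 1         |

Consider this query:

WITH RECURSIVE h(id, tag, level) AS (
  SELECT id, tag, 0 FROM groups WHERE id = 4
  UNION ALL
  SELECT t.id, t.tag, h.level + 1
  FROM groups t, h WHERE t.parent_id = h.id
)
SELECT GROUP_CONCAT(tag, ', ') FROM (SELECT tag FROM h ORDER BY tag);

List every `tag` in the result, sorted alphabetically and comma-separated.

Base: id=4 (lam) at level 0.
Iteration 1: rows with parent_id in {4} -> nu (id 5, level 1).
Iteration 2: rows with parent_id in {5} -> psi (id 6, level 2).
Iteration 3: rows with parent_id in {6} -> sigma (id 7, level 3), tau (id 8, level 3).
Iteration 4: rows with parent_id in {7,8} -> eps (id 10, level 4).
Iteration 5: no rows with parent_id in {10}; recursion stops.

eps, lam, nu, psi, sigma, tau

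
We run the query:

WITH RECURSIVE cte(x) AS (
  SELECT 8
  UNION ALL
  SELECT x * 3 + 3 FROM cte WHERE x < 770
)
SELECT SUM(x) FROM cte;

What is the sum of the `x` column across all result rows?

3449

Base: x=8.
Iteration 1: 8 < 770 holds -> x = 8 * 3 + 3 = 27.
Iteration 2: 27 < 770 holds -> x = 27 * 3 + 3 = 84.
Iteration 3: 84 < 770 holds -> x = 84 * 3 + 3 = 255.
Iteration 4: 255 < 770 holds -> x = 255 * 3 + 3 = 768.
Iteration 5: 768 < 770 holds -> x = 768 * 3 + 3 = 2307.
Iteration 6: 2307 < 770 fails; recursion stops.
SUM(x) = 8 + 27 + 84 + 255 + 768 + 2307 = 3449.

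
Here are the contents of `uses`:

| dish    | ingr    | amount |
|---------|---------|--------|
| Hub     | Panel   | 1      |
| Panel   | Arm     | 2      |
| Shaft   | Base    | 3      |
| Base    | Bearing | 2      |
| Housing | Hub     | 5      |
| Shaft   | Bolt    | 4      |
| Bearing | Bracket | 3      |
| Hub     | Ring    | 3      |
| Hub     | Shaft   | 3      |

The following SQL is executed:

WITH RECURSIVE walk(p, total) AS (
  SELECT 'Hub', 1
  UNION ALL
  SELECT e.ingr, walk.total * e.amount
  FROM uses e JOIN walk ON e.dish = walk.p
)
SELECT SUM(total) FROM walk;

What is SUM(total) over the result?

Base: (Hub, total=1).
Iteration 1: components of {Hub} -> Panel = 1*1 = 1, Ring = 1*3 = 3, Shaft = 1*3 = 3.
Iteration 2: components of {Panel,Ring,Shaft} -> Arm = 1*2 = 2, Base = 3*3 = 9, Bolt = 3*4 = 12.
Iteration 3: components of {Arm,Base,Bolt} -> Bearing = 9*2 = 18.
Iteration 4: components of {Bearing} -> Bracket = 18*3 = 54.
Iteration 5: no further components; recursion stops.
SUM(total) = 1 + 3 + 3 + 1 + 12 + 9 + 2 + 18 + 54 = 103.

103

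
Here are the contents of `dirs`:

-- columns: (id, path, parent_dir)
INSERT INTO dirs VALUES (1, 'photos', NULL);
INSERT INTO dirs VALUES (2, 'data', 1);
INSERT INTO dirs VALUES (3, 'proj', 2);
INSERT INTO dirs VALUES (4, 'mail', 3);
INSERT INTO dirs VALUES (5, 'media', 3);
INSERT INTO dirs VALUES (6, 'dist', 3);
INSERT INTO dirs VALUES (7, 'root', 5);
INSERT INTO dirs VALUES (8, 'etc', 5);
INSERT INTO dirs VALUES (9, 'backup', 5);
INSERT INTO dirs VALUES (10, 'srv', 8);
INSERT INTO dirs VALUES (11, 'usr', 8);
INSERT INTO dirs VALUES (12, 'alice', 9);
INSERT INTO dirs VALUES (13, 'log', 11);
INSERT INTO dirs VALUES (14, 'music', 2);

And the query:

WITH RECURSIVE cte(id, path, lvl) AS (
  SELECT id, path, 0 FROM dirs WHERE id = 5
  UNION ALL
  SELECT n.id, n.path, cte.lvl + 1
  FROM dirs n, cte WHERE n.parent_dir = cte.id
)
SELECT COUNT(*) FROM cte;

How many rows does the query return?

8

Base: id=5 (media) at lvl 0.
Iteration 1: rows with parent_dir in {5} -> root (id 7, lvl 1), etc (id 8, lvl 1), backup (id 9, lvl 1).
Iteration 2: rows with parent_dir in {7,8,9} -> srv (id 10, lvl 2), usr (id 11, lvl 2), alice (id 12, lvl 2).
Iteration 3: rows with parent_dir in {10,11,12} -> log (id 13, lvl 3).
Iteration 4: no rows with parent_dir in {13}; recursion stops.
Total rows emitted: 8.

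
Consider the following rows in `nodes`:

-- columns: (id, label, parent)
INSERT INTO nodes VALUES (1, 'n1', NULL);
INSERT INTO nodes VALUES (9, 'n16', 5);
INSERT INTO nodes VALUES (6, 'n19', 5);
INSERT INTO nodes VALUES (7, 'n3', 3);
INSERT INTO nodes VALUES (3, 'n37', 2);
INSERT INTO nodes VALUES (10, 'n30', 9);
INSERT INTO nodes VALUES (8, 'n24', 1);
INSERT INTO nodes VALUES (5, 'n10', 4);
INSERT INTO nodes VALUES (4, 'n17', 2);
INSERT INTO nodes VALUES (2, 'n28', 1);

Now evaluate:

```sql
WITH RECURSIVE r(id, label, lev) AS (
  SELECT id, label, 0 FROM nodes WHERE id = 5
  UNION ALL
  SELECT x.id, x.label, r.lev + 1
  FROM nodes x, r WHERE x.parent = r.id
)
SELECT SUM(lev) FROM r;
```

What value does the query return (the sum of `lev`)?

4

Base: id=5 (n10) at lev 0.
Iteration 1: rows with parent in {5} -> n19 (id 6, lev 1), n16 (id 9, lev 1).
Iteration 2: rows with parent in {6,9} -> n30 (id 10, lev 2).
Iteration 3: no rows with parent in {10}; recursion stops.
SUM(lev) = 0 + 1 + 1 + 2 = 4.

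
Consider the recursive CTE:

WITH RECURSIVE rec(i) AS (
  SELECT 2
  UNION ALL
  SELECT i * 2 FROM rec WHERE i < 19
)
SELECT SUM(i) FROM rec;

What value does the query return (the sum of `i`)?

Base: i=2.
Iteration 1: 2 < 19 holds -> i = 2 * 2 = 4.
Iteration 2: 4 < 19 holds -> i = 4 * 2 = 8.
Iteration 3: 8 < 19 holds -> i = 8 * 2 = 16.
Iteration 4: 16 < 19 holds -> i = 16 * 2 = 32.
Iteration 5: 32 < 19 fails; recursion stops.
SUM(i) = 2 + 4 + 8 + 16 + 32 = 62.

62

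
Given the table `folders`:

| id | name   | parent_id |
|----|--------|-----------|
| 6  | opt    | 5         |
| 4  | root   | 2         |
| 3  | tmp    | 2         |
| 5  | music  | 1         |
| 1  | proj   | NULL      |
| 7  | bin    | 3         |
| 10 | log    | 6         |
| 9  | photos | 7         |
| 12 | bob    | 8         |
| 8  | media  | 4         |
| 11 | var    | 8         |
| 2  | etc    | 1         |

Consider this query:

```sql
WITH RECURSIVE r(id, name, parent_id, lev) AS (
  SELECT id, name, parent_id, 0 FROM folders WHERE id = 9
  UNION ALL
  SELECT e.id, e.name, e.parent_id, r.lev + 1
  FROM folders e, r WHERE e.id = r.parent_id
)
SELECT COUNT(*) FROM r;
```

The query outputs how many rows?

5

Base: id=9 (photos), parent_id=7, lev 0.
Iteration 1: join on id=7 -> bin (id 7, parent_id=3, lev 1).
Iteration 2: join on id=3 -> tmp (id 3, parent_id=2, lev 2).
Iteration 3: join on id=2 -> etc (id 2, parent_id=1, lev 3).
Iteration 4: join on id=1 -> proj (id 1, parent_id=NULL, lev 4).
Iteration 5: parent_id is NULL; no match; recursion stops.
Total rows emitted: 5.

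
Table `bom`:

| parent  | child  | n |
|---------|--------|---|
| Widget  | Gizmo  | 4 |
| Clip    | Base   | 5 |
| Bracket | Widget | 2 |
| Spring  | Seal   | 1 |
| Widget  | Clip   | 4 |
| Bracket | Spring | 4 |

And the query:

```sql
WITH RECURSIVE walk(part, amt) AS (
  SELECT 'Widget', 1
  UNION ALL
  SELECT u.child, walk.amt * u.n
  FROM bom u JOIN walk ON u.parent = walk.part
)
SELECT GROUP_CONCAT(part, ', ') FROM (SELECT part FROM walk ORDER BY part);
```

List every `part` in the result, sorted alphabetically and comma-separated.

Base, Clip, Gizmo, Widget

Base: (Widget, amt=1).
Iteration 1: components of {Widget} -> Clip = 1*4 = 4, Gizmo = 1*4 = 4.
Iteration 2: components of {Clip,Gizmo} -> Base = 4*5 = 20.
Iteration 3: no further components; recursion stops.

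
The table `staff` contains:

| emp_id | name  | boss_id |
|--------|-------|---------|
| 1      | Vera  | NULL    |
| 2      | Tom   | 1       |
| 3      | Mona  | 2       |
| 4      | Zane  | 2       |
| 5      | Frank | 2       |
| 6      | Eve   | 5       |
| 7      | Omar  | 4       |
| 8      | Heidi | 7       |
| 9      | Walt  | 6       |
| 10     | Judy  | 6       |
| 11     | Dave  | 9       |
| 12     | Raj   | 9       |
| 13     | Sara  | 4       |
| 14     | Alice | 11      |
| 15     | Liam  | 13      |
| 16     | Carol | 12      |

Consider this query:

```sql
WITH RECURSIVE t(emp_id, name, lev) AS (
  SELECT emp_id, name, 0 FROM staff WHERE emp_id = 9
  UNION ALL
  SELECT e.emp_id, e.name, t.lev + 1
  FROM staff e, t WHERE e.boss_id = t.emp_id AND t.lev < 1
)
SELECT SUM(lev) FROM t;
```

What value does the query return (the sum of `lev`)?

Base: emp_id=9 (Walt) at lev 0.
Iteration 1: rows with boss_id in {9} -> Dave (id 11, lev 1), Raj (id 12, lev 1).
Iteration 2: lev < 1 fails for all current rows; recursion stops.
SUM(lev) = 0 + 1 + 1 = 2.

2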